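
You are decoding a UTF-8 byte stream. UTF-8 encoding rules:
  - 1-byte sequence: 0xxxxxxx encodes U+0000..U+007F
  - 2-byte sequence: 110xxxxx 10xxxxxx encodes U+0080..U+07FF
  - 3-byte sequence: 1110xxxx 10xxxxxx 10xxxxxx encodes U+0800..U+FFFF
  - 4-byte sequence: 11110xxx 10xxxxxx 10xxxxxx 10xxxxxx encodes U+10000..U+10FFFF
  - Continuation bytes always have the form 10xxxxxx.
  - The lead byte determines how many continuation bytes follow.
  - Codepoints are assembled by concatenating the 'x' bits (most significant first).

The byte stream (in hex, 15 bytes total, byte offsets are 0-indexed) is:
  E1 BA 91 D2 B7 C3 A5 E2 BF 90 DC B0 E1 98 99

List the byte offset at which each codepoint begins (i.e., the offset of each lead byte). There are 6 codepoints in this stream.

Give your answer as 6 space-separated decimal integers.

Byte[0]=E1: 3-byte lead, need 2 cont bytes. acc=0x1
Byte[1]=BA: continuation. acc=(acc<<6)|0x3A=0x7A
Byte[2]=91: continuation. acc=(acc<<6)|0x11=0x1E91
Completed: cp=U+1E91 (starts at byte 0)
Byte[3]=D2: 2-byte lead, need 1 cont bytes. acc=0x12
Byte[4]=B7: continuation. acc=(acc<<6)|0x37=0x4B7
Completed: cp=U+04B7 (starts at byte 3)
Byte[5]=C3: 2-byte lead, need 1 cont bytes. acc=0x3
Byte[6]=A5: continuation. acc=(acc<<6)|0x25=0xE5
Completed: cp=U+00E5 (starts at byte 5)
Byte[7]=E2: 3-byte lead, need 2 cont bytes. acc=0x2
Byte[8]=BF: continuation. acc=(acc<<6)|0x3F=0xBF
Byte[9]=90: continuation. acc=(acc<<6)|0x10=0x2FD0
Completed: cp=U+2FD0 (starts at byte 7)
Byte[10]=DC: 2-byte lead, need 1 cont bytes. acc=0x1C
Byte[11]=B0: continuation. acc=(acc<<6)|0x30=0x730
Completed: cp=U+0730 (starts at byte 10)
Byte[12]=E1: 3-byte lead, need 2 cont bytes. acc=0x1
Byte[13]=98: continuation. acc=(acc<<6)|0x18=0x58
Byte[14]=99: continuation. acc=(acc<<6)|0x19=0x1619
Completed: cp=U+1619 (starts at byte 12)

Answer: 0 3 5 7 10 12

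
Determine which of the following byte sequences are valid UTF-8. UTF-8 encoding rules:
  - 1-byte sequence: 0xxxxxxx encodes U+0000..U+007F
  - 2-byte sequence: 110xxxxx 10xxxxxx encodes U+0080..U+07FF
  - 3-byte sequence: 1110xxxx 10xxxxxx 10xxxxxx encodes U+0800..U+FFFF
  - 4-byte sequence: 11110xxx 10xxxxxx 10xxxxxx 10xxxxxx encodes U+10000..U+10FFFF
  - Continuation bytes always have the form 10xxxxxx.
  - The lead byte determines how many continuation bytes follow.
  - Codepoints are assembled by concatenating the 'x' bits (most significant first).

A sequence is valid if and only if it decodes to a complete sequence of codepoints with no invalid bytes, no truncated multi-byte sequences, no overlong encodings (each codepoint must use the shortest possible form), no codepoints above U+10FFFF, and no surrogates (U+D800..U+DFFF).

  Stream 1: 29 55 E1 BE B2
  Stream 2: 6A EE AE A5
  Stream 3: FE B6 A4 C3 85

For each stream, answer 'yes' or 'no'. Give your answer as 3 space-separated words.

Stream 1: decodes cleanly. VALID
Stream 2: decodes cleanly. VALID
Stream 3: error at byte offset 0. INVALID

Answer: yes yes no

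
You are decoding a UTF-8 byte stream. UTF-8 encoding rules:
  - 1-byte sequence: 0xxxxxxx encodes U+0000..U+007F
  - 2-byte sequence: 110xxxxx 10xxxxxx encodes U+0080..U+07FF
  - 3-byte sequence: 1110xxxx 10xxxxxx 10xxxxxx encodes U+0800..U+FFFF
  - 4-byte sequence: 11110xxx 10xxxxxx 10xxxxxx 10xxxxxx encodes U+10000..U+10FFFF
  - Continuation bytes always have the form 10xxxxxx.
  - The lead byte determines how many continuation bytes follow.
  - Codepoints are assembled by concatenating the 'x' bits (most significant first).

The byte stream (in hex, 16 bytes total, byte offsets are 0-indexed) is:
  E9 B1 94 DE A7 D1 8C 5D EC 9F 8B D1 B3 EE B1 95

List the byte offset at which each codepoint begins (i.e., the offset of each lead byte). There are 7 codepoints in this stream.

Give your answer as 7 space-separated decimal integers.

Answer: 0 3 5 7 8 11 13

Derivation:
Byte[0]=E9: 3-byte lead, need 2 cont bytes. acc=0x9
Byte[1]=B1: continuation. acc=(acc<<6)|0x31=0x271
Byte[2]=94: continuation. acc=(acc<<6)|0x14=0x9C54
Completed: cp=U+9C54 (starts at byte 0)
Byte[3]=DE: 2-byte lead, need 1 cont bytes. acc=0x1E
Byte[4]=A7: continuation. acc=(acc<<6)|0x27=0x7A7
Completed: cp=U+07A7 (starts at byte 3)
Byte[5]=D1: 2-byte lead, need 1 cont bytes. acc=0x11
Byte[6]=8C: continuation. acc=(acc<<6)|0x0C=0x44C
Completed: cp=U+044C (starts at byte 5)
Byte[7]=5D: 1-byte ASCII. cp=U+005D
Byte[8]=EC: 3-byte lead, need 2 cont bytes. acc=0xC
Byte[9]=9F: continuation. acc=(acc<<6)|0x1F=0x31F
Byte[10]=8B: continuation. acc=(acc<<6)|0x0B=0xC7CB
Completed: cp=U+C7CB (starts at byte 8)
Byte[11]=D1: 2-byte lead, need 1 cont bytes. acc=0x11
Byte[12]=B3: continuation. acc=(acc<<6)|0x33=0x473
Completed: cp=U+0473 (starts at byte 11)
Byte[13]=EE: 3-byte lead, need 2 cont bytes. acc=0xE
Byte[14]=B1: continuation. acc=(acc<<6)|0x31=0x3B1
Byte[15]=95: continuation. acc=(acc<<6)|0x15=0xEC55
Completed: cp=U+EC55 (starts at byte 13)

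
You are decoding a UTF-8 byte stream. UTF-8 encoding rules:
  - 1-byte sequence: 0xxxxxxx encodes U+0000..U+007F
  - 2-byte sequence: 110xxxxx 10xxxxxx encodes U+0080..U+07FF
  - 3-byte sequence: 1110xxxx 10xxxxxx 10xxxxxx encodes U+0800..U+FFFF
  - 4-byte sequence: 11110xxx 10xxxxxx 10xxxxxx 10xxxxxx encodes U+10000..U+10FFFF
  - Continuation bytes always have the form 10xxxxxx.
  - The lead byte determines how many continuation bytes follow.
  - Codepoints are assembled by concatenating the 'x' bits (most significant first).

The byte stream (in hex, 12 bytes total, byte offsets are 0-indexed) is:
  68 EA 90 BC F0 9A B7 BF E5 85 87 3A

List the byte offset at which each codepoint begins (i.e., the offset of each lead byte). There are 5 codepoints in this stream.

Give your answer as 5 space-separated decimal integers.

Byte[0]=68: 1-byte ASCII. cp=U+0068
Byte[1]=EA: 3-byte lead, need 2 cont bytes. acc=0xA
Byte[2]=90: continuation. acc=(acc<<6)|0x10=0x290
Byte[3]=BC: continuation. acc=(acc<<6)|0x3C=0xA43C
Completed: cp=U+A43C (starts at byte 1)
Byte[4]=F0: 4-byte lead, need 3 cont bytes. acc=0x0
Byte[5]=9A: continuation. acc=(acc<<6)|0x1A=0x1A
Byte[6]=B7: continuation. acc=(acc<<6)|0x37=0x6B7
Byte[7]=BF: continuation. acc=(acc<<6)|0x3F=0x1ADFF
Completed: cp=U+1ADFF (starts at byte 4)
Byte[8]=E5: 3-byte lead, need 2 cont bytes. acc=0x5
Byte[9]=85: continuation. acc=(acc<<6)|0x05=0x145
Byte[10]=87: continuation. acc=(acc<<6)|0x07=0x5147
Completed: cp=U+5147 (starts at byte 8)
Byte[11]=3A: 1-byte ASCII. cp=U+003A

Answer: 0 1 4 8 11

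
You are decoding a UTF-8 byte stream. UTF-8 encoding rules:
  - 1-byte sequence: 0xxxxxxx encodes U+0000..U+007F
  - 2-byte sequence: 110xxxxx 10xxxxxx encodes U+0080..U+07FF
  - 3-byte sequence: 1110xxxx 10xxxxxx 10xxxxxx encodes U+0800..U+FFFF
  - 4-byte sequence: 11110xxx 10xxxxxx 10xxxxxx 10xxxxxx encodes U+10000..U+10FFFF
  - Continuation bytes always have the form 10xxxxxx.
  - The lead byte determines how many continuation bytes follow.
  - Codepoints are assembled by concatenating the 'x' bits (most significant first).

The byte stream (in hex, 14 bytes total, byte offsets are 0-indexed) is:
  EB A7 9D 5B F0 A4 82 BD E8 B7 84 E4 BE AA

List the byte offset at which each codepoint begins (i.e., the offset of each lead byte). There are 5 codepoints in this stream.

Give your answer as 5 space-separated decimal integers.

Byte[0]=EB: 3-byte lead, need 2 cont bytes. acc=0xB
Byte[1]=A7: continuation. acc=(acc<<6)|0x27=0x2E7
Byte[2]=9D: continuation. acc=(acc<<6)|0x1D=0xB9DD
Completed: cp=U+B9DD (starts at byte 0)
Byte[3]=5B: 1-byte ASCII. cp=U+005B
Byte[4]=F0: 4-byte lead, need 3 cont bytes. acc=0x0
Byte[5]=A4: continuation. acc=(acc<<6)|0x24=0x24
Byte[6]=82: continuation. acc=(acc<<6)|0x02=0x902
Byte[7]=BD: continuation. acc=(acc<<6)|0x3D=0x240BD
Completed: cp=U+240BD (starts at byte 4)
Byte[8]=E8: 3-byte lead, need 2 cont bytes. acc=0x8
Byte[9]=B7: continuation. acc=(acc<<6)|0x37=0x237
Byte[10]=84: continuation. acc=(acc<<6)|0x04=0x8DC4
Completed: cp=U+8DC4 (starts at byte 8)
Byte[11]=E4: 3-byte lead, need 2 cont bytes. acc=0x4
Byte[12]=BE: continuation. acc=(acc<<6)|0x3E=0x13E
Byte[13]=AA: continuation. acc=(acc<<6)|0x2A=0x4FAA
Completed: cp=U+4FAA (starts at byte 11)

Answer: 0 3 4 8 11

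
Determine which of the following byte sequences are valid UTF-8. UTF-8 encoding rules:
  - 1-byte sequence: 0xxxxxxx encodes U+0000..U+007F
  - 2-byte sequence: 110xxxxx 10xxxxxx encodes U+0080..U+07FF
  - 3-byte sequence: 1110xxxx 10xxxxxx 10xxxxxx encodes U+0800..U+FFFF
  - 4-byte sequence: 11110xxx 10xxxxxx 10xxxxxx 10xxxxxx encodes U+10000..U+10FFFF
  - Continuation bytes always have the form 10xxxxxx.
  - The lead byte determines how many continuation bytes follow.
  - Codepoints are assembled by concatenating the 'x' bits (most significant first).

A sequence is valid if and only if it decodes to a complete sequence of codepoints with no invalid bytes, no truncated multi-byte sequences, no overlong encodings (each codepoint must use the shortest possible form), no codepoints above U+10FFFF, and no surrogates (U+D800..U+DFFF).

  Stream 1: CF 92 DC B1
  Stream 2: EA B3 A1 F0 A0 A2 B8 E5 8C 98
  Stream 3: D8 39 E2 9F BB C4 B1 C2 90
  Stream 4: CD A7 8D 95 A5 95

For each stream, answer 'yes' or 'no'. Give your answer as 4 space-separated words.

Answer: yes yes no no

Derivation:
Stream 1: decodes cleanly. VALID
Stream 2: decodes cleanly. VALID
Stream 3: error at byte offset 1. INVALID
Stream 4: error at byte offset 2. INVALID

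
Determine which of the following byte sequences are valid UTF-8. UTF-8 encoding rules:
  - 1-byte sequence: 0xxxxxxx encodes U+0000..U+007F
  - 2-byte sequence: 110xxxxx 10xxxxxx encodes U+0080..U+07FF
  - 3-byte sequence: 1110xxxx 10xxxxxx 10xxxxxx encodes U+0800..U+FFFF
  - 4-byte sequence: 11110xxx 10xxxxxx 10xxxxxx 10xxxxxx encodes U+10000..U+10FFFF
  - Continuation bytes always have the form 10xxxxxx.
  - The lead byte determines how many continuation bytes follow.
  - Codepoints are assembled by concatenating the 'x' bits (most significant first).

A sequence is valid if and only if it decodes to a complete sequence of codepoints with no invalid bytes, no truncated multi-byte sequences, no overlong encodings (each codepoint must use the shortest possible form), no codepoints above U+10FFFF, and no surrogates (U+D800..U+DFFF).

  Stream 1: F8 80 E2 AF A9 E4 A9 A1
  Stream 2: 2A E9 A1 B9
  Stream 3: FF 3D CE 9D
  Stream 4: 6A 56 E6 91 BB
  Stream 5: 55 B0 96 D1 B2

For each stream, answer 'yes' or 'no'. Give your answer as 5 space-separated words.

Answer: no yes no yes no

Derivation:
Stream 1: error at byte offset 0. INVALID
Stream 2: decodes cleanly. VALID
Stream 3: error at byte offset 0. INVALID
Stream 4: decodes cleanly. VALID
Stream 5: error at byte offset 1. INVALID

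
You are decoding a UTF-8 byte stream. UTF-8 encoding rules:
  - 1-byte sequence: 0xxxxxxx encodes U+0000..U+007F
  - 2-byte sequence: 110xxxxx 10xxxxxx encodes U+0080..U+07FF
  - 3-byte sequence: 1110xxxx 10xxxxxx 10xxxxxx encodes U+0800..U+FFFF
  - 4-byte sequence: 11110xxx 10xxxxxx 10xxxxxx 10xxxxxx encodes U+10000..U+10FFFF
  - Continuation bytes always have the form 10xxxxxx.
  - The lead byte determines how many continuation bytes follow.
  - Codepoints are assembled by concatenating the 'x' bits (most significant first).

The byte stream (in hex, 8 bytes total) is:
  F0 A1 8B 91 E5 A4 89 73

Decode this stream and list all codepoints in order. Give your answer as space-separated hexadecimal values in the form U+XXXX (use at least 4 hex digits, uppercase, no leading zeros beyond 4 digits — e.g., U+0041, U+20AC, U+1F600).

Answer: U+212D1 U+5909 U+0073

Derivation:
Byte[0]=F0: 4-byte lead, need 3 cont bytes. acc=0x0
Byte[1]=A1: continuation. acc=(acc<<6)|0x21=0x21
Byte[2]=8B: continuation. acc=(acc<<6)|0x0B=0x84B
Byte[3]=91: continuation. acc=(acc<<6)|0x11=0x212D1
Completed: cp=U+212D1 (starts at byte 0)
Byte[4]=E5: 3-byte lead, need 2 cont bytes. acc=0x5
Byte[5]=A4: continuation. acc=(acc<<6)|0x24=0x164
Byte[6]=89: continuation. acc=(acc<<6)|0x09=0x5909
Completed: cp=U+5909 (starts at byte 4)
Byte[7]=73: 1-byte ASCII. cp=U+0073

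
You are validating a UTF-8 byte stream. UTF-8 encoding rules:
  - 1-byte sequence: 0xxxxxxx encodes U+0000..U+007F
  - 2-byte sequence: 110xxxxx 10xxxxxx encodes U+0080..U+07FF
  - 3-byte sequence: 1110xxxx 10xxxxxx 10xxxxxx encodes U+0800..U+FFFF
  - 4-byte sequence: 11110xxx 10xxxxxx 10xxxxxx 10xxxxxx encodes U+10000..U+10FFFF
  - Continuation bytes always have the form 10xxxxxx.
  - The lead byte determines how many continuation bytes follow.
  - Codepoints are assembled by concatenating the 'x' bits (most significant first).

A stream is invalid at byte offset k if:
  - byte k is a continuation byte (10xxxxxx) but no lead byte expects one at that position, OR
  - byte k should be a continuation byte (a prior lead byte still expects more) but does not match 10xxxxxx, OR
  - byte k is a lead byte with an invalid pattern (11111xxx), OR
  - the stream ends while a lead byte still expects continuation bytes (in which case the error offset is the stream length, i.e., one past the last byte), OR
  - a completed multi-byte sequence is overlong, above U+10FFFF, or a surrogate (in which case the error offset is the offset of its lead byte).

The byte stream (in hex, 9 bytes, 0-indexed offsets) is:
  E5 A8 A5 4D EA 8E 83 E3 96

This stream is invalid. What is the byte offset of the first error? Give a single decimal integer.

Answer: 9

Derivation:
Byte[0]=E5: 3-byte lead, need 2 cont bytes. acc=0x5
Byte[1]=A8: continuation. acc=(acc<<6)|0x28=0x168
Byte[2]=A5: continuation. acc=(acc<<6)|0x25=0x5A25
Completed: cp=U+5A25 (starts at byte 0)
Byte[3]=4D: 1-byte ASCII. cp=U+004D
Byte[4]=EA: 3-byte lead, need 2 cont bytes. acc=0xA
Byte[5]=8E: continuation. acc=(acc<<6)|0x0E=0x28E
Byte[6]=83: continuation. acc=(acc<<6)|0x03=0xA383
Completed: cp=U+A383 (starts at byte 4)
Byte[7]=E3: 3-byte lead, need 2 cont bytes. acc=0x3
Byte[8]=96: continuation. acc=(acc<<6)|0x16=0xD6
Byte[9]: stream ended, expected continuation. INVALID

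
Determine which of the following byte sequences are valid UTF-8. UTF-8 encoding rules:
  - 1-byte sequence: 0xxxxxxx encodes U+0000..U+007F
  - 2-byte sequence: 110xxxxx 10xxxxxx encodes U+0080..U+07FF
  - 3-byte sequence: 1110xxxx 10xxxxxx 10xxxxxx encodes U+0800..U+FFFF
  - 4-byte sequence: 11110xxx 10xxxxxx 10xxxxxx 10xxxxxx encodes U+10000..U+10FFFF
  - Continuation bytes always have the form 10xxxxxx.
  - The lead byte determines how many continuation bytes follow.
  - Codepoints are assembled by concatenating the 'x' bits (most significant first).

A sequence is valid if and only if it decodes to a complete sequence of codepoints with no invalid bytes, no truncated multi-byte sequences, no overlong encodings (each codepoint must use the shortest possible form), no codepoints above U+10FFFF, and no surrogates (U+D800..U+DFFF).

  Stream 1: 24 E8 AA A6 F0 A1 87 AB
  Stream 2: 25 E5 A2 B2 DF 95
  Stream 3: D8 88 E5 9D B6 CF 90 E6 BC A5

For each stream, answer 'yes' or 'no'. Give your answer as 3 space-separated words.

Stream 1: decodes cleanly. VALID
Stream 2: decodes cleanly. VALID
Stream 3: decodes cleanly. VALID

Answer: yes yes yes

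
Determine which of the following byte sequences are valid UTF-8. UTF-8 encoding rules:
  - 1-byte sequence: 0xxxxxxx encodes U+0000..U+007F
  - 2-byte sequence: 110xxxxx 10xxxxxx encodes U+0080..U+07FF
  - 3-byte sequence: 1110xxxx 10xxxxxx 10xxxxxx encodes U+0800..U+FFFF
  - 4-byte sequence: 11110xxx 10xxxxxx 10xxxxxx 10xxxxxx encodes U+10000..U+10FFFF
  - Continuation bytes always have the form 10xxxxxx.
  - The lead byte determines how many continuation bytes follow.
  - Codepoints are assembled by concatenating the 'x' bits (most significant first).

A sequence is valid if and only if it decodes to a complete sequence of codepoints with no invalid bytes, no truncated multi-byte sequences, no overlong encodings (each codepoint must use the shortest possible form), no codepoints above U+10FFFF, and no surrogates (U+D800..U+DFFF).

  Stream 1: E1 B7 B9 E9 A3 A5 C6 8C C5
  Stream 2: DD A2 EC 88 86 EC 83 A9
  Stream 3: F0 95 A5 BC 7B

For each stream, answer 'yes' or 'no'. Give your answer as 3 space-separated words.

Answer: no yes yes

Derivation:
Stream 1: error at byte offset 9. INVALID
Stream 2: decodes cleanly. VALID
Stream 3: decodes cleanly. VALID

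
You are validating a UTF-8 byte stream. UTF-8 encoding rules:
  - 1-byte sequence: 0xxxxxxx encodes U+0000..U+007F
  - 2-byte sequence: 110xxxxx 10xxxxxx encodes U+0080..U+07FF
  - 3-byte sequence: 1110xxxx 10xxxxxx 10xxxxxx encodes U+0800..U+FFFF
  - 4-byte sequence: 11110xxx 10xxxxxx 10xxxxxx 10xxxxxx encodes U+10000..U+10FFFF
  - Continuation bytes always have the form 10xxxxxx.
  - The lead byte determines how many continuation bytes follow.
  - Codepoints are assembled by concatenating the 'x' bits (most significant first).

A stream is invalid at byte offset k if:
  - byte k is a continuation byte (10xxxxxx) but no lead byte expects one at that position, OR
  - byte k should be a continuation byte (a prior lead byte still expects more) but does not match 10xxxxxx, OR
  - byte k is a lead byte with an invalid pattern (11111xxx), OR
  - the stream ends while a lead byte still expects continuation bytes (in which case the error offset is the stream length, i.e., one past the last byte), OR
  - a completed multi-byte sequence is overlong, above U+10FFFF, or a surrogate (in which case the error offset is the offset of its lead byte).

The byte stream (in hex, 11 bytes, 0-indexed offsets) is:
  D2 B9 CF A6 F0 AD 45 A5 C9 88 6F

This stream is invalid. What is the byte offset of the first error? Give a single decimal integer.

Byte[0]=D2: 2-byte lead, need 1 cont bytes. acc=0x12
Byte[1]=B9: continuation. acc=(acc<<6)|0x39=0x4B9
Completed: cp=U+04B9 (starts at byte 0)
Byte[2]=CF: 2-byte lead, need 1 cont bytes. acc=0xF
Byte[3]=A6: continuation. acc=(acc<<6)|0x26=0x3E6
Completed: cp=U+03E6 (starts at byte 2)
Byte[4]=F0: 4-byte lead, need 3 cont bytes. acc=0x0
Byte[5]=AD: continuation. acc=(acc<<6)|0x2D=0x2D
Byte[6]=45: expected 10xxxxxx continuation. INVALID

Answer: 6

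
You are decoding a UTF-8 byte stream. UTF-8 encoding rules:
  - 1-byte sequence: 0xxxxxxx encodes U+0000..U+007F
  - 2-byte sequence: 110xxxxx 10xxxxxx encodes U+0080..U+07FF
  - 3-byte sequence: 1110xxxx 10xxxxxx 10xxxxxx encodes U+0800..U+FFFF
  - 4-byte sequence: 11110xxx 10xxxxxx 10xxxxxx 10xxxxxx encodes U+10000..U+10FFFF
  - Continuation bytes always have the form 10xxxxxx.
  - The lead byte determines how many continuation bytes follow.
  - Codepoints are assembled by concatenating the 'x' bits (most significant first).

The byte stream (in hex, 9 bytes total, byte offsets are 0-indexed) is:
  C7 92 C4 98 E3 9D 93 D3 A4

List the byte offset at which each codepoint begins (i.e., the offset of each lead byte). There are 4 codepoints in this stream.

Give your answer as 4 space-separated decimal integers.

Byte[0]=C7: 2-byte lead, need 1 cont bytes. acc=0x7
Byte[1]=92: continuation. acc=(acc<<6)|0x12=0x1D2
Completed: cp=U+01D2 (starts at byte 0)
Byte[2]=C4: 2-byte lead, need 1 cont bytes. acc=0x4
Byte[3]=98: continuation. acc=(acc<<6)|0x18=0x118
Completed: cp=U+0118 (starts at byte 2)
Byte[4]=E3: 3-byte lead, need 2 cont bytes. acc=0x3
Byte[5]=9D: continuation. acc=(acc<<6)|0x1D=0xDD
Byte[6]=93: continuation. acc=(acc<<6)|0x13=0x3753
Completed: cp=U+3753 (starts at byte 4)
Byte[7]=D3: 2-byte lead, need 1 cont bytes. acc=0x13
Byte[8]=A4: continuation. acc=(acc<<6)|0x24=0x4E4
Completed: cp=U+04E4 (starts at byte 7)

Answer: 0 2 4 7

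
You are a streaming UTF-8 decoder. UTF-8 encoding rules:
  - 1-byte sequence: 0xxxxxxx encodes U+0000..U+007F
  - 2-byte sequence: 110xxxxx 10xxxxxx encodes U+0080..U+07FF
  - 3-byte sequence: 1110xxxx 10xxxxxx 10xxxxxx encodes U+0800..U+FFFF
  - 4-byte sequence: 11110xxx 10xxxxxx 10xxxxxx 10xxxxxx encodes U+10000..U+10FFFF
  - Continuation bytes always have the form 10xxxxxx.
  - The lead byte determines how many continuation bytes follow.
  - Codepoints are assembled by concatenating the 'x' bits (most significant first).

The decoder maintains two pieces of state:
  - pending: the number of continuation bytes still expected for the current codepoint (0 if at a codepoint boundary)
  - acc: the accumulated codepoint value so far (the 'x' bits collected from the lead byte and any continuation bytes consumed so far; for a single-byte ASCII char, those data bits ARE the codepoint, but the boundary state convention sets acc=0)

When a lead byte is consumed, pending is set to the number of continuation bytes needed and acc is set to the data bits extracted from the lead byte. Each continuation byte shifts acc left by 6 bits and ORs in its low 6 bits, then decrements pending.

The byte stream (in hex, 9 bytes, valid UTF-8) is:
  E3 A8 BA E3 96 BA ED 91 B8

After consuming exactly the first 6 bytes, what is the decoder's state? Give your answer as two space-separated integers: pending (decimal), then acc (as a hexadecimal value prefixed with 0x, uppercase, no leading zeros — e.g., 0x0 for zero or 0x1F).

Answer: 0 0x35BA

Derivation:
Byte[0]=E3: 3-byte lead. pending=2, acc=0x3
Byte[1]=A8: continuation. acc=(acc<<6)|0x28=0xE8, pending=1
Byte[2]=BA: continuation. acc=(acc<<6)|0x3A=0x3A3A, pending=0
Byte[3]=E3: 3-byte lead. pending=2, acc=0x3
Byte[4]=96: continuation. acc=(acc<<6)|0x16=0xD6, pending=1
Byte[5]=BA: continuation. acc=(acc<<6)|0x3A=0x35BA, pending=0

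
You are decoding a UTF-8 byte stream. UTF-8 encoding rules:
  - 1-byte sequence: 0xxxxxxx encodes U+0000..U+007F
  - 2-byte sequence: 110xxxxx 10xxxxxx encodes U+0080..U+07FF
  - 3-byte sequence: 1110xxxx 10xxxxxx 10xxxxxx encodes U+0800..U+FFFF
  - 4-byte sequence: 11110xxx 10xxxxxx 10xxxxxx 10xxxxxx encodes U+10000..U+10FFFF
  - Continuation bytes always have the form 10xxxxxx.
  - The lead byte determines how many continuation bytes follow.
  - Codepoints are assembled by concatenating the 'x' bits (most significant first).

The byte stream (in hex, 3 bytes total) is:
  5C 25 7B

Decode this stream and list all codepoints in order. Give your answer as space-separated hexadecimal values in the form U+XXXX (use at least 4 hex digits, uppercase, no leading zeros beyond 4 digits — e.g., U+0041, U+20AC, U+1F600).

Answer: U+005C U+0025 U+007B

Derivation:
Byte[0]=5C: 1-byte ASCII. cp=U+005C
Byte[1]=25: 1-byte ASCII. cp=U+0025
Byte[2]=7B: 1-byte ASCII. cp=U+007B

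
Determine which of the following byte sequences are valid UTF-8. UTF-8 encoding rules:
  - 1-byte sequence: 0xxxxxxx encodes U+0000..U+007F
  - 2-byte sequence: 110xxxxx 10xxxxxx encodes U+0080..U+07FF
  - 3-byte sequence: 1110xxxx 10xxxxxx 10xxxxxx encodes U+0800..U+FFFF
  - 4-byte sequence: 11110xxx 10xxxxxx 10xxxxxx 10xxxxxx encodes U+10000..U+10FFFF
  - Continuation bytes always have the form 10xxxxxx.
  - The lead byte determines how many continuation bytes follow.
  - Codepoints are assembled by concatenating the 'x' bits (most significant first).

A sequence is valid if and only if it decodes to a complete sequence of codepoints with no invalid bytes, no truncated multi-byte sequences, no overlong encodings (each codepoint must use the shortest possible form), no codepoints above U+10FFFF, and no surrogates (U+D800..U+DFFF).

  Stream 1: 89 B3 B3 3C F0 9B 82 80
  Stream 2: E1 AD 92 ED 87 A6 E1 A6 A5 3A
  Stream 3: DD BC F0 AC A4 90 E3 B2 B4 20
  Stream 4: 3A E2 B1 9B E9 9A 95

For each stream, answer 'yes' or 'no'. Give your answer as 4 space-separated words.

Answer: no yes yes yes

Derivation:
Stream 1: error at byte offset 0. INVALID
Stream 2: decodes cleanly. VALID
Stream 3: decodes cleanly. VALID
Stream 4: decodes cleanly. VALID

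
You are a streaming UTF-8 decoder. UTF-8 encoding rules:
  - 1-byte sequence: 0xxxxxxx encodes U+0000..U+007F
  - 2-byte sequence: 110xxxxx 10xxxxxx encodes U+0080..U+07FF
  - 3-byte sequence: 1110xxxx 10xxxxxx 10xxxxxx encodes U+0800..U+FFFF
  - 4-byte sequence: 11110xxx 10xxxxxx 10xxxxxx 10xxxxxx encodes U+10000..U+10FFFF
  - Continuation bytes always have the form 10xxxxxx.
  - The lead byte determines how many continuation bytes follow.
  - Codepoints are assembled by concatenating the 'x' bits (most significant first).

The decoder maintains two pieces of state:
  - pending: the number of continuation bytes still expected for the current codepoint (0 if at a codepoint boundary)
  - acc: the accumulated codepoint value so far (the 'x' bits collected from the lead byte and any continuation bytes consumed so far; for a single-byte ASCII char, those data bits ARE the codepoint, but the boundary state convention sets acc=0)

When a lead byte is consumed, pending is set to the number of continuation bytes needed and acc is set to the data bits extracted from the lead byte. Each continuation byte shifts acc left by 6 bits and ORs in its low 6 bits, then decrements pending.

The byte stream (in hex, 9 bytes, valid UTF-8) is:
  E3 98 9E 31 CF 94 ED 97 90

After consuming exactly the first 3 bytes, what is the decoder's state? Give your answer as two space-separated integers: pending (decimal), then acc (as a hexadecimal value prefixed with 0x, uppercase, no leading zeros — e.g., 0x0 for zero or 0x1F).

Answer: 0 0x361E

Derivation:
Byte[0]=E3: 3-byte lead. pending=2, acc=0x3
Byte[1]=98: continuation. acc=(acc<<6)|0x18=0xD8, pending=1
Byte[2]=9E: continuation. acc=(acc<<6)|0x1E=0x361E, pending=0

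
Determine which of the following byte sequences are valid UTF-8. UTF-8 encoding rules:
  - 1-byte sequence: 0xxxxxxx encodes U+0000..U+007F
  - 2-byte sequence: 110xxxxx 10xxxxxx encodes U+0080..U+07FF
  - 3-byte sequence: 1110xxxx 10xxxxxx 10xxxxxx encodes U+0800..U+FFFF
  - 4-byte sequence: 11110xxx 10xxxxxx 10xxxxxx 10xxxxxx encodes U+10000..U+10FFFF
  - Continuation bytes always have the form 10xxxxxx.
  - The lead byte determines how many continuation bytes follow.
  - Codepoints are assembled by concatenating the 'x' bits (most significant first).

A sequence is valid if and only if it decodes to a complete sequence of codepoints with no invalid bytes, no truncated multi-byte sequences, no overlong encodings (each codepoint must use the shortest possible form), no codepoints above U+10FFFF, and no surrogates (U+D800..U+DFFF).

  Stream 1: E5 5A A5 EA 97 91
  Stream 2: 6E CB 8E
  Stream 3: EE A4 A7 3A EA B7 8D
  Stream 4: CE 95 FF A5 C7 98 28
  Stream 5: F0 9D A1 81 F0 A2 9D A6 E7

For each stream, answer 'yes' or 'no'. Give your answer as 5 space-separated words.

Answer: no yes yes no no

Derivation:
Stream 1: error at byte offset 1. INVALID
Stream 2: decodes cleanly. VALID
Stream 3: decodes cleanly. VALID
Stream 4: error at byte offset 2. INVALID
Stream 5: error at byte offset 9. INVALID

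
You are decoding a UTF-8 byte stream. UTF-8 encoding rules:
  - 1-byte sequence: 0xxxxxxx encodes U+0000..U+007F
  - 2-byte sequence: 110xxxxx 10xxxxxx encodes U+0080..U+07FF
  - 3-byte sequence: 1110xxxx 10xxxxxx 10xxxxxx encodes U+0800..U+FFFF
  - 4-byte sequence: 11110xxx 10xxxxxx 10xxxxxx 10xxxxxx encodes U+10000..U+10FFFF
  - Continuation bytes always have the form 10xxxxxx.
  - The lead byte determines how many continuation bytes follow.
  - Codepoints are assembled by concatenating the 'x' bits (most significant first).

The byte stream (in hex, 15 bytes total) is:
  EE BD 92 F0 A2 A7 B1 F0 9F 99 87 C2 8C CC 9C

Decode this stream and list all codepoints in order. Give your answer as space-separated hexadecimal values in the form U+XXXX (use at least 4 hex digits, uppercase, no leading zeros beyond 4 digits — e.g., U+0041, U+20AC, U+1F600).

Answer: U+EF52 U+229F1 U+1F647 U+008C U+031C

Derivation:
Byte[0]=EE: 3-byte lead, need 2 cont bytes. acc=0xE
Byte[1]=BD: continuation. acc=(acc<<6)|0x3D=0x3BD
Byte[2]=92: continuation. acc=(acc<<6)|0x12=0xEF52
Completed: cp=U+EF52 (starts at byte 0)
Byte[3]=F0: 4-byte lead, need 3 cont bytes. acc=0x0
Byte[4]=A2: continuation. acc=(acc<<6)|0x22=0x22
Byte[5]=A7: continuation. acc=(acc<<6)|0x27=0x8A7
Byte[6]=B1: continuation. acc=(acc<<6)|0x31=0x229F1
Completed: cp=U+229F1 (starts at byte 3)
Byte[7]=F0: 4-byte lead, need 3 cont bytes. acc=0x0
Byte[8]=9F: continuation. acc=(acc<<6)|0x1F=0x1F
Byte[9]=99: continuation. acc=(acc<<6)|0x19=0x7D9
Byte[10]=87: continuation. acc=(acc<<6)|0x07=0x1F647
Completed: cp=U+1F647 (starts at byte 7)
Byte[11]=C2: 2-byte lead, need 1 cont bytes. acc=0x2
Byte[12]=8C: continuation. acc=(acc<<6)|0x0C=0x8C
Completed: cp=U+008C (starts at byte 11)
Byte[13]=CC: 2-byte lead, need 1 cont bytes. acc=0xC
Byte[14]=9C: continuation. acc=(acc<<6)|0x1C=0x31C
Completed: cp=U+031C (starts at byte 13)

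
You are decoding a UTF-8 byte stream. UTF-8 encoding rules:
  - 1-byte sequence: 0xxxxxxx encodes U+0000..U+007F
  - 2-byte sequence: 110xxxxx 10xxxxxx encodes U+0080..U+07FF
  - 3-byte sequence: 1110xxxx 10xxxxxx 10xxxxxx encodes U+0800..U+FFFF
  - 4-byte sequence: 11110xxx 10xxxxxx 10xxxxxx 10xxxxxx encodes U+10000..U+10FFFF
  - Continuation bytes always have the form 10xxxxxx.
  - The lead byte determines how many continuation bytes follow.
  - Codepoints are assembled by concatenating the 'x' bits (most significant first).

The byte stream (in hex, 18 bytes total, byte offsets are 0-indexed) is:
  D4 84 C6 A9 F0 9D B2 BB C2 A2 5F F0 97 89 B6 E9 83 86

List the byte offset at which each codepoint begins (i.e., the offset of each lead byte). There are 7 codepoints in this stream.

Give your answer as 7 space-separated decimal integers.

Byte[0]=D4: 2-byte lead, need 1 cont bytes. acc=0x14
Byte[1]=84: continuation. acc=(acc<<6)|0x04=0x504
Completed: cp=U+0504 (starts at byte 0)
Byte[2]=C6: 2-byte lead, need 1 cont bytes. acc=0x6
Byte[3]=A9: continuation. acc=(acc<<6)|0x29=0x1A9
Completed: cp=U+01A9 (starts at byte 2)
Byte[4]=F0: 4-byte lead, need 3 cont bytes. acc=0x0
Byte[5]=9D: continuation. acc=(acc<<6)|0x1D=0x1D
Byte[6]=B2: continuation. acc=(acc<<6)|0x32=0x772
Byte[7]=BB: continuation. acc=(acc<<6)|0x3B=0x1DCBB
Completed: cp=U+1DCBB (starts at byte 4)
Byte[8]=C2: 2-byte lead, need 1 cont bytes. acc=0x2
Byte[9]=A2: continuation. acc=(acc<<6)|0x22=0xA2
Completed: cp=U+00A2 (starts at byte 8)
Byte[10]=5F: 1-byte ASCII. cp=U+005F
Byte[11]=F0: 4-byte lead, need 3 cont bytes. acc=0x0
Byte[12]=97: continuation. acc=(acc<<6)|0x17=0x17
Byte[13]=89: continuation. acc=(acc<<6)|0x09=0x5C9
Byte[14]=B6: continuation. acc=(acc<<6)|0x36=0x17276
Completed: cp=U+17276 (starts at byte 11)
Byte[15]=E9: 3-byte lead, need 2 cont bytes. acc=0x9
Byte[16]=83: continuation. acc=(acc<<6)|0x03=0x243
Byte[17]=86: continuation. acc=(acc<<6)|0x06=0x90C6
Completed: cp=U+90C6 (starts at byte 15)

Answer: 0 2 4 8 10 11 15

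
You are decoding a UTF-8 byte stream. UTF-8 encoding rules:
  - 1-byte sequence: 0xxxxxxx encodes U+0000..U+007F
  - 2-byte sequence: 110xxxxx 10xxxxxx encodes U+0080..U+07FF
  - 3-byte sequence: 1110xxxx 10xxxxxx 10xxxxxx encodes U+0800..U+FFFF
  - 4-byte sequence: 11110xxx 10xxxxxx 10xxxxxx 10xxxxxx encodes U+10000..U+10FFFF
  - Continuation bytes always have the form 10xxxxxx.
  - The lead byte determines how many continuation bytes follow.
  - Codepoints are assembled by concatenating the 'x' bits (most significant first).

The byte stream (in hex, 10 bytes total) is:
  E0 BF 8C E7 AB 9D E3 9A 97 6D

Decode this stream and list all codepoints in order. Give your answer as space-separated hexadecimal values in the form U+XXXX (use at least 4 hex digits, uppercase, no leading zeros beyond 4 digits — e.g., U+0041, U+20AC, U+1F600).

Byte[0]=E0: 3-byte lead, need 2 cont bytes. acc=0x0
Byte[1]=BF: continuation. acc=(acc<<6)|0x3F=0x3F
Byte[2]=8C: continuation. acc=(acc<<6)|0x0C=0xFCC
Completed: cp=U+0FCC (starts at byte 0)
Byte[3]=E7: 3-byte lead, need 2 cont bytes. acc=0x7
Byte[4]=AB: continuation. acc=(acc<<6)|0x2B=0x1EB
Byte[5]=9D: continuation. acc=(acc<<6)|0x1D=0x7ADD
Completed: cp=U+7ADD (starts at byte 3)
Byte[6]=E3: 3-byte lead, need 2 cont bytes. acc=0x3
Byte[7]=9A: continuation. acc=(acc<<6)|0x1A=0xDA
Byte[8]=97: continuation. acc=(acc<<6)|0x17=0x3697
Completed: cp=U+3697 (starts at byte 6)
Byte[9]=6D: 1-byte ASCII. cp=U+006D

Answer: U+0FCC U+7ADD U+3697 U+006D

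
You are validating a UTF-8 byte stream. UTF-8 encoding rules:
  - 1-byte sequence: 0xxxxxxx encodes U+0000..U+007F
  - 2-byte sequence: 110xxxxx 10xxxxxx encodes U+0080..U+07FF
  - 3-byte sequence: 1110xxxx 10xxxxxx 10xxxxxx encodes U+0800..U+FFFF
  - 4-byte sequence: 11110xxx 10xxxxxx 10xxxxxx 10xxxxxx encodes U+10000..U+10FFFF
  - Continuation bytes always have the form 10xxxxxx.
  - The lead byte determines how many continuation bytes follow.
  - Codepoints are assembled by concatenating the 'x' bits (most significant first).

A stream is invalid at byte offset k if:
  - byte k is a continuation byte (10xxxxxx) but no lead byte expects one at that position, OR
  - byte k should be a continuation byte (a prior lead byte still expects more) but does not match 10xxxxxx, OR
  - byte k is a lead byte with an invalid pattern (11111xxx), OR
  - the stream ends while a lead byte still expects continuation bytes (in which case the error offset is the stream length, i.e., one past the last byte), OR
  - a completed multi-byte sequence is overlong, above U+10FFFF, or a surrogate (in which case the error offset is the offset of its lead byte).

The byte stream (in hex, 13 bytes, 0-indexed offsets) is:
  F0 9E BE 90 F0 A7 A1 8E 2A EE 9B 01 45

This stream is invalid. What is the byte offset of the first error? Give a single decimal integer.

Answer: 11

Derivation:
Byte[0]=F0: 4-byte lead, need 3 cont bytes. acc=0x0
Byte[1]=9E: continuation. acc=(acc<<6)|0x1E=0x1E
Byte[2]=BE: continuation. acc=(acc<<6)|0x3E=0x7BE
Byte[3]=90: continuation. acc=(acc<<6)|0x10=0x1EF90
Completed: cp=U+1EF90 (starts at byte 0)
Byte[4]=F0: 4-byte lead, need 3 cont bytes. acc=0x0
Byte[5]=A7: continuation. acc=(acc<<6)|0x27=0x27
Byte[6]=A1: continuation. acc=(acc<<6)|0x21=0x9E1
Byte[7]=8E: continuation. acc=(acc<<6)|0x0E=0x2784E
Completed: cp=U+2784E (starts at byte 4)
Byte[8]=2A: 1-byte ASCII. cp=U+002A
Byte[9]=EE: 3-byte lead, need 2 cont bytes. acc=0xE
Byte[10]=9B: continuation. acc=(acc<<6)|0x1B=0x39B
Byte[11]=01: expected 10xxxxxx continuation. INVALID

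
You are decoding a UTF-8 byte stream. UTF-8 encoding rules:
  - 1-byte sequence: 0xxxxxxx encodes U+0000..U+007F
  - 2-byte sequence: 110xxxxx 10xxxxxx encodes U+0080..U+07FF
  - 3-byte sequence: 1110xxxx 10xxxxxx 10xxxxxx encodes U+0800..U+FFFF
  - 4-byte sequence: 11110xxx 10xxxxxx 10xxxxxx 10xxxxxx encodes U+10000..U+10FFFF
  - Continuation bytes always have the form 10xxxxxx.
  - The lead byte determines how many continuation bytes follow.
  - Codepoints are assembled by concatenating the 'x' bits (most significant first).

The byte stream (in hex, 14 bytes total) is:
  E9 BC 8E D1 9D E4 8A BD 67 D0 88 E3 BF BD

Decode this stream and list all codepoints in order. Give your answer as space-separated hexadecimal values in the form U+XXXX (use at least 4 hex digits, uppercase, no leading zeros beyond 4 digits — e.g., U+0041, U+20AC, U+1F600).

Answer: U+9F0E U+045D U+42BD U+0067 U+0408 U+3FFD

Derivation:
Byte[0]=E9: 3-byte lead, need 2 cont bytes. acc=0x9
Byte[1]=BC: continuation. acc=(acc<<6)|0x3C=0x27C
Byte[2]=8E: continuation. acc=(acc<<6)|0x0E=0x9F0E
Completed: cp=U+9F0E (starts at byte 0)
Byte[3]=D1: 2-byte lead, need 1 cont bytes. acc=0x11
Byte[4]=9D: continuation. acc=(acc<<6)|0x1D=0x45D
Completed: cp=U+045D (starts at byte 3)
Byte[5]=E4: 3-byte lead, need 2 cont bytes. acc=0x4
Byte[6]=8A: continuation. acc=(acc<<6)|0x0A=0x10A
Byte[7]=BD: continuation. acc=(acc<<6)|0x3D=0x42BD
Completed: cp=U+42BD (starts at byte 5)
Byte[8]=67: 1-byte ASCII. cp=U+0067
Byte[9]=D0: 2-byte lead, need 1 cont bytes. acc=0x10
Byte[10]=88: continuation. acc=(acc<<6)|0x08=0x408
Completed: cp=U+0408 (starts at byte 9)
Byte[11]=E3: 3-byte lead, need 2 cont bytes. acc=0x3
Byte[12]=BF: continuation. acc=(acc<<6)|0x3F=0xFF
Byte[13]=BD: continuation. acc=(acc<<6)|0x3D=0x3FFD
Completed: cp=U+3FFD (starts at byte 11)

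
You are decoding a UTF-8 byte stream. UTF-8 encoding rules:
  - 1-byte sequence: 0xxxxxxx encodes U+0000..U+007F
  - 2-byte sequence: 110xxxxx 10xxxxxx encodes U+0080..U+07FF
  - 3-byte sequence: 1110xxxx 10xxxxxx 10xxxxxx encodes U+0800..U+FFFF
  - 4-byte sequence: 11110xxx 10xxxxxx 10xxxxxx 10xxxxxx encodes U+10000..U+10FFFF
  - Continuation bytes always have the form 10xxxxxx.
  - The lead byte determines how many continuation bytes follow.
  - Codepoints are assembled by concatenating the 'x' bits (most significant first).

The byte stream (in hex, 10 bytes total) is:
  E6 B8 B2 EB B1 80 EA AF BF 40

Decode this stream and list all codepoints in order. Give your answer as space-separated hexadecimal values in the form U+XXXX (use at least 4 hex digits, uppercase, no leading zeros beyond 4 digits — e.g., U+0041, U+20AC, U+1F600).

Answer: U+6E32 U+BC40 U+ABFF U+0040

Derivation:
Byte[0]=E6: 3-byte lead, need 2 cont bytes. acc=0x6
Byte[1]=B8: continuation. acc=(acc<<6)|0x38=0x1B8
Byte[2]=B2: continuation. acc=(acc<<6)|0x32=0x6E32
Completed: cp=U+6E32 (starts at byte 0)
Byte[3]=EB: 3-byte lead, need 2 cont bytes. acc=0xB
Byte[4]=B1: continuation. acc=(acc<<6)|0x31=0x2F1
Byte[5]=80: continuation. acc=(acc<<6)|0x00=0xBC40
Completed: cp=U+BC40 (starts at byte 3)
Byte[6]=EA: 3-byte lead, need 2 cont bytes. acc=0xA
Byte[7]=AF: continuation. acc=(acc<<6)|0x2F=0x2AF
Byte[8]=BF: continuation. acc=(acc<<6)|0x3F=0xABFF
Completed: cp=U+ABFF (starts at byte 6)
Byte[9]=40: 1-byte ASCII. cp=U+0040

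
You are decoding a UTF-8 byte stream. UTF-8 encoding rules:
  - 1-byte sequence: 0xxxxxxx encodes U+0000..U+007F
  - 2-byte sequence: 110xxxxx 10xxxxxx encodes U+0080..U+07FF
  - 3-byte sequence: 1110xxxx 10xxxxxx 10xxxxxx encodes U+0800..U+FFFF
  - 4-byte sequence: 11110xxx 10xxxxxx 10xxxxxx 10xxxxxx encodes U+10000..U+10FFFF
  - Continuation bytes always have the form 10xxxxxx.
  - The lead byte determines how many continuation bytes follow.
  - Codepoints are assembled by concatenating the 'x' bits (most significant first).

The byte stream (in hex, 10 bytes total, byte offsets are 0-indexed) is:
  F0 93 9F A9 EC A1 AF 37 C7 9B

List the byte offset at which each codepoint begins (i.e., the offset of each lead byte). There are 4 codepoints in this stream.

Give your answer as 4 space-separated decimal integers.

Answer: 0 4 7 8

Derivation:
Byte[0]=F0: 4-byte lead, need 3 cont bytes. acc=0x0
Byte[1]=93: continuation. acc=(acc<<6)|0x13=0x13
Byte[2]=9F: continuation. acc=(acc<<6)|0x1F=0x4DF
Byte[3]=A9: continuation. acc=(acc<<6)|0x29=0x137E9
Completed: cp=U+137E9 (starts at byte 0)
Byte[4]=EC: 3-byte lead, need 2 cont bytes. acc=0xC
Byte[5]=A1: continuation. acc=(acc<<6)|0x21=0x321
Byte[6]=AF: continuation. acc=(acc<<6)|0x2F=0xC86F
Completed: cp=U+C86F (starts at byte 4)
Byte[7]=37: 1-byte ASCII. cp=U+0037
Byte[8]=C7: 2-byte lead, need 1 cont bytes. acc=0x7
Byte[9]=9B: continuation. acc=(acc<<6)|0x1B=0x1DB
Completed: cp=U+01DB (starts at byte 8)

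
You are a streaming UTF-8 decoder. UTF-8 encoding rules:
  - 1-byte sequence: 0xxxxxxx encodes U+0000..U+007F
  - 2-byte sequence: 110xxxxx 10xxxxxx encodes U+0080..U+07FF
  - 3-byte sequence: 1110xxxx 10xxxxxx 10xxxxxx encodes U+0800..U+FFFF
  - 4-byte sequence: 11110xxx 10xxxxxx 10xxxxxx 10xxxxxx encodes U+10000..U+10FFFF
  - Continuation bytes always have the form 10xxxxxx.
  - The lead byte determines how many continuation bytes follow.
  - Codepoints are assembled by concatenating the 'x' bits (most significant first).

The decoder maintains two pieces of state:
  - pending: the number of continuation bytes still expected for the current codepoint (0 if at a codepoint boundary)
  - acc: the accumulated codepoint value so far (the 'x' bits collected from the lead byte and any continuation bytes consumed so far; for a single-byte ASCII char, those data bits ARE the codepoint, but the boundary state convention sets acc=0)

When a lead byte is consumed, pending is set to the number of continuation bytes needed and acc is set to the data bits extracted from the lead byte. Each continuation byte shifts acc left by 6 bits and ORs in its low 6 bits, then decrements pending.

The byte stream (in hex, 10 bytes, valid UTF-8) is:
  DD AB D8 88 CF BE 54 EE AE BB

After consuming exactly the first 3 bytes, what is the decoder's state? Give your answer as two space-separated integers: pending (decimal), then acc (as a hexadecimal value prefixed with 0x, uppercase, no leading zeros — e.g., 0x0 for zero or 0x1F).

Byte[0]=DD: 2-byte lead. pending=1, acc=0x1D
Byte[1]=AB: continuation. acc=(acc<<6)|0x2B=0x76B, pending=0
Byte[2]=D8: 2-byte lead. pending=1, acc=0x18

Answer: 1 0x18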